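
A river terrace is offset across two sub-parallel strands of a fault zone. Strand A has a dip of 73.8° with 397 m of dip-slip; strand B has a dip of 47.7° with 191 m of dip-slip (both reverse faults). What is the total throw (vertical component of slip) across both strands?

523 m

throw_A = 397 × sin(73.8°) = 381.2 m
throw_B = 191 × sin(47.7°) = 141.3 m
total = 381.2 + 141.3 = 523 m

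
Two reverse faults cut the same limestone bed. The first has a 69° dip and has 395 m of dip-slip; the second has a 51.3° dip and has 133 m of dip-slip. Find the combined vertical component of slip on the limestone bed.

throw_A = 395 × sin(69°) = 368.8 m
throw_B = 133 × sin(51.3°) = 103.8 m
total = 368.8 + 103.8 = 473 m

473 m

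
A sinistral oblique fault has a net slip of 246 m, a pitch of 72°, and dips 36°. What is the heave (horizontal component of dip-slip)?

189 m

dip-slip = net slip × sin(rake) = 246 m × sin(72°) = 234 m
heave = dip-slip × cos(dip) = 234 × cos(36°) = 189 m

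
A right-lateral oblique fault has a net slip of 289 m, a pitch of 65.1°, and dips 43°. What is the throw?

179 m

dip-slip = net slip × sin(rake) = 289 m × sin(65.1°) = 262.1 m
throw = dip-slip × sin(dip) = 262.1 × sin(43°) = 179 m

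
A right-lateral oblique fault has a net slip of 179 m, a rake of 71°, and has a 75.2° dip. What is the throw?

164 m

dip-slip = net slip × sin(rake) = 179 m × sin(71°) = 169.2 m
throw = dip-slip × sin(dip) = 169.2 × sin(75.2°) = 164 m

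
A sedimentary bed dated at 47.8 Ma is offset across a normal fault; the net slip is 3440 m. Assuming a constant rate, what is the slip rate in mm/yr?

0.0720 mm/yr

rate = 3440 m / 47.8 Ma = 0.0000720 m/yr = 0.0720 mm/yr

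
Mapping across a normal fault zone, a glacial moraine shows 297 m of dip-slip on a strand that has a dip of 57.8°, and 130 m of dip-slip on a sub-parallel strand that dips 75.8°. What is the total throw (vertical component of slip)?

377 m

throw_A = 297 × sin(57.8°) = 251.3 m
throw_B = 130 × sin(75.8°) = 126 m
total = 251.3 + 126 = 377 m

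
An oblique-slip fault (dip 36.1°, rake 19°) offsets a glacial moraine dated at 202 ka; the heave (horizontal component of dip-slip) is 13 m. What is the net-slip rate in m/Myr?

dip-slip = heave / cos(dip) = 13 / cos(36.1°) = 16.09 m
net slip = dip-slip / sin(rake) = 16.09 / sin(19°) = 49.42 m
rate = 49.42 m / 202 ka = 0.000245 m/yr = 245 m/Myr

245 m/Myr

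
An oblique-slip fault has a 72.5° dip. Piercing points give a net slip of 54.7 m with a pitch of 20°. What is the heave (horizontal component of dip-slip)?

dip-slip = net slip × sin(rake) = 54.7 m × sin(20°) = 18.71 m
heave = dip-slip × cos(dip) = 18.71 × cos(72.5°) = 5.63 m

5.63 m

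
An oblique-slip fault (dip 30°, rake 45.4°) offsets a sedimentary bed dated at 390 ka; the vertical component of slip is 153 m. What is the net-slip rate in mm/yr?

1.10 mm/yr

dip-slip = throw / sin(dip) = 153 / sin(30°) = 306 m
net slip = dip-slip / sin(rake) = 306 / sin(45.4°) = 429.8 m
rate = 429.8 m / 390 ka = 0.00110 m/yr = 1.10 mm/yr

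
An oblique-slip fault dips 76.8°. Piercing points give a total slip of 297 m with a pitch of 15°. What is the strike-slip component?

287 m

strike-slip = net slip × cos(rake) = 297 m × cos(15°) = 287 m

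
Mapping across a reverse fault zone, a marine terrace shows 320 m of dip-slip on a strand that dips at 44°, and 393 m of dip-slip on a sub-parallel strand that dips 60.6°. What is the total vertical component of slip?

565 m

throw_A = 320 × sin(44°) = 222.3 m
throw_B = 393 × sin(60.6°) = 342.4 m
total = 222.3 + 342.4 = 565 m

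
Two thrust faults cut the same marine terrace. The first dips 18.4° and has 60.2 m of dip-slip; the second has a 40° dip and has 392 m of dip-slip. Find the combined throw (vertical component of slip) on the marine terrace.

throw_A = 60.2 × sin(18.4°) = 19 m
throw_B = 392 × sin(40°) = 252 m
total = 19 + 252 = 271 m

271 m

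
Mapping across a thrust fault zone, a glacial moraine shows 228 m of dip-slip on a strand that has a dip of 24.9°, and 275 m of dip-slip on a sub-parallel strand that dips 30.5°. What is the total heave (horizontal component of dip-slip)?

heave_A = 228 × cos(24.9°) = 206.8 m
heave_B = 275 × cos(30.5°) = 236.9 m
total = 206.8 + 236.9 = 444 m

444 m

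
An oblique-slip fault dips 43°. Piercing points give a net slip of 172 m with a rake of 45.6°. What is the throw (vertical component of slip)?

83.8 m

dip-slip = net slip × sin(rake) = 172 m × sin(45.6°) = 122.9 m
throw = dip-slip × sin(dip) = 122.9 × sin(43°) = 83.8 m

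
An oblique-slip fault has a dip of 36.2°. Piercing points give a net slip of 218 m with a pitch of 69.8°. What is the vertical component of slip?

121 m

dip-slip = net slip × sin(rake) = 218 m × sin(69.8°) = 204.6 m
throw = dip-slip × sin(dip) = 204.6 × sin(36.2°) = 121 m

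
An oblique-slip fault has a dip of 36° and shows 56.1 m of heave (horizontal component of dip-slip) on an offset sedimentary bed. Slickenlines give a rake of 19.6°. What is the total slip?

207 m

dip-slip = heave / cos(dip) = 56.1 / cos(36°) = 69.34 m
net slip = dip-slip / sin(rake) = 69.34 / sin(19.6°) = 207 m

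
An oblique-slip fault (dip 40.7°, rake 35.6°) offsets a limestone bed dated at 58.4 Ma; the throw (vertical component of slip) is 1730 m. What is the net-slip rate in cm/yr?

0.00780 cm/yr

dip-slip = throw / sin(dip) = 1730 / sin(40.7°) = 2653 m
net slip = dip-slip / sin(rake) = 2653 / sin(35.6°) = 4557 m
rate = 4557 m / 58.4 Ma = 0.0000780 m/yr = 0.00780 cm/yr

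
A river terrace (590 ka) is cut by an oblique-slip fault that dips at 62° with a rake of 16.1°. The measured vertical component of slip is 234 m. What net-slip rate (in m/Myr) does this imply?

dip-slip = throw / sin(dip) = 234 / sin(62°) = 265 m
net slip = dip-slip / sin(rake) = 265 / sin(16.1°) = 955.7 m
rate = 955.7 m / 590 ka = 0.00162 m/yr = 1620 m/Myr

1620 m/Myr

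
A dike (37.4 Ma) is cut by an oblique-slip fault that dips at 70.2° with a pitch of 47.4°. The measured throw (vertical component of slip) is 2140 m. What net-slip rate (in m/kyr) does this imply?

0.0826 m/kyr

dip-slip = throw / sin(dip) = 2140 / sin(70.2°) = 2274 m
net slip = dip-slip / sin(rake) = 2274 / sin(47.4°) = 3090 m
rate = 3090 m / 37.4 Ma = 0.0000826 m/yr = 0.0826 m/kyr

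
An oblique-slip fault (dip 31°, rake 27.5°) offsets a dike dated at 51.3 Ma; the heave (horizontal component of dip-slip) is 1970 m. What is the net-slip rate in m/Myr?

dip-slip = heave / cos(dip) = 1970 / cos(31°) = 2298 m
net slip = dip-slip / sin(rake) = 2298 / sin(27.5°) = 4977 m
rate = 4977 m / 51.3 Ma = 0.0000970 m/yr = 97 m/Myr

97 m/Myr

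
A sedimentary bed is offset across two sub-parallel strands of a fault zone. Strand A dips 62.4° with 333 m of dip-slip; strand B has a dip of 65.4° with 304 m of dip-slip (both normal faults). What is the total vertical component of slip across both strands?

572 m

throw_A = 333 × sin(62.4°) = 295.1 m
throw_B = 304 × sin(65.4°) = 276.4 m
total = 295.1 + 276.4 = 572 m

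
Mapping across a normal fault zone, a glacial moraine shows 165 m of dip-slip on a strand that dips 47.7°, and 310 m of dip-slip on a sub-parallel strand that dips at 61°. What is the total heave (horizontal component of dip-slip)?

heave_A = 165 × cos(47.7°) = 111 m
heave_B = 310 × cos(61°) = 150.3 m
total = 111 + 150.3 = 261 m

261 m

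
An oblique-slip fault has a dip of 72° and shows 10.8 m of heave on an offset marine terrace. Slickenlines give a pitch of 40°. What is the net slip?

54.4 m

dip-slip = heave / cos(dip) = 10.8 / cos(72°) = 34.95 m
net slip = dip-slip / sin(rake) = 34.95 / sin(40°) = 54.4 m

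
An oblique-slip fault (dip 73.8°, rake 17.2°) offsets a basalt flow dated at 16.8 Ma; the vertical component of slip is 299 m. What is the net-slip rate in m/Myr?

dip-slip = throw / sin(dip) = 299 / sin(73.8°) = 311.4 m
net slip = dip-slip / sin(rake) = 311.4 / sin(17.2°) = 1053 m
rate = 1053 m / 16.8 Ma = 0.0000627 m/yr = 62.7 m/Myr

62.7 m/Myr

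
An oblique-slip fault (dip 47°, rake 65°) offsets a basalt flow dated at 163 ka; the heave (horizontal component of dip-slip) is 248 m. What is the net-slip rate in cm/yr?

0.246 cm/yr

dip-slip = heave / cos(dip) = 248 / cos(47°) = 363.6 m
net slip = dip-slip / sin(rake) = 363.6 / sin(65°) = 401.2 m
rate = 401.2 m / 163 ka = 0.00246 m/yr = 0.246 cm/yr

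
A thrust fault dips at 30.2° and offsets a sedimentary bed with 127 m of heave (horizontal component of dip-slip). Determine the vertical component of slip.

throw = heave × tan(dip) = 127 × tan(30.2°) = 73.9 m

73.9 m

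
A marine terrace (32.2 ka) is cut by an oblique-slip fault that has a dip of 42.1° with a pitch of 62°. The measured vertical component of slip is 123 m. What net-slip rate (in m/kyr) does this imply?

dip-slip = throw / sin(dip) = 123 / sin(42.1°) = 183.5 m
net slip = dip-slip / sin(rake) = 183.5 / sin(62°) = 207.8 m
rate = 207.8 m / 32.2 ka = 0.00645 m/yr = 6.45 m/kyr

6.45 m/kyr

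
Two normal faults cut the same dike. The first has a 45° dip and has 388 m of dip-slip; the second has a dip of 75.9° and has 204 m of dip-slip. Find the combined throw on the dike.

throw_A = 388 × sin(45°) = 274.4 m
throw_B = 204 × sin(75.9°) = 197.9 m
total = 274.4 + 197.9 = 472 m

472 m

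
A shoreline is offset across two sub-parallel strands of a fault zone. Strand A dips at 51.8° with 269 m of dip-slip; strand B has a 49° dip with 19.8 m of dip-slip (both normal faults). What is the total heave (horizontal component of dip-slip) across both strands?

heave_A = 269 × cos(51.8°) = 166.4 m
heave_B = 19.8 × cos(49°) = 12.99 m
total = 166.4 + 12.99 = 179 m

179 m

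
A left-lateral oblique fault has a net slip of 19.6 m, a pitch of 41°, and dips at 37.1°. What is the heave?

10.3 m

dip-slip = net slip × sin(rake) = 19.6 m × sin(41°) = 12.86 m
heave = dip-slip × cos(dip) = 12.86 × cos(37.1°) = 10.3 m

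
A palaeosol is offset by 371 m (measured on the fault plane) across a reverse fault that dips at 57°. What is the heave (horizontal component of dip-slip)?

heave = dip-slip × cos(dip) = 371 m × cos(57°) = 202 m

202 m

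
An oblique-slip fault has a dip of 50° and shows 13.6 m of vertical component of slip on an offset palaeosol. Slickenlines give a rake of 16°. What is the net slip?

dip-slip = throw / sin(dip) = 13.6 / sin(50°) = 17.75 m
net slip = dip-slip / sin(rake) = 17.75 / sin(16°) = 64.4 m

64.4 m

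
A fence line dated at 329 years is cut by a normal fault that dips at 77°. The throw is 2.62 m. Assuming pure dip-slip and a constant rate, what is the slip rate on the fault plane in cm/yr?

dip-slip = throw / sin(dip) = 2.62 m / sin(77°) = 2.689 m
rate = 2.689 m / 329 years = 0.00817 m/yr = 0.817 cm/yr

0.817 cm/yr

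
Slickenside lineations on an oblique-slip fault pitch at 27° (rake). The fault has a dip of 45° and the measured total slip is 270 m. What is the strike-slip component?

241 m

strike-slip = net slip × cos(rake) = 270 m × cos(27°) = 241 m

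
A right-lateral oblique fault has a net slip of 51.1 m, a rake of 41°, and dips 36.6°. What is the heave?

26.9 m

dip-slip = net slip × sin(rake) = 51.1 m × sin(41°) = 33.52 m
heave = dip-slip × cos(dip) = 33.52 × cos(36.6°) = 26.9 m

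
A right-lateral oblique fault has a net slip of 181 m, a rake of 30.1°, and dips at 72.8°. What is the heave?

dip-slip = net slip × sin(rake) = 181 m × sin(30.1°) = 90.77 m
heave = dip-slip × cos(dip) = 90.77 × cos(72.8°) = 26.8 m

26.8 m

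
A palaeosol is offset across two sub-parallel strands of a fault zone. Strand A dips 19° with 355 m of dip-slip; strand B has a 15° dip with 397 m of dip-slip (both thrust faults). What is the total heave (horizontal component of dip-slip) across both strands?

719 m

heave_A = 355 × cos(19°) = 335.7 m
heave_B = 397 × cos(15°) = 383.5 m
total = 335.7 + 383.5 = 719 m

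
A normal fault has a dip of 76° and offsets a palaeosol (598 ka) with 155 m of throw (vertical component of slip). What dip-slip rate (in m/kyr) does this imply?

0.267 m/kyr

dip-slip = throw / sin(dip) = 155 m / sin(76°) = 159.7 m
rate = 159.7 m / 598 ka = 0.000267 m/yr = 0.267 m/kyr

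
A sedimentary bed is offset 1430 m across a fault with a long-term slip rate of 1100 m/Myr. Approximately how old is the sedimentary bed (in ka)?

age = offset / rate = 1430 m / (1100 m/Myr) = 1.3e+06 yr = 1300 ka

1300 ka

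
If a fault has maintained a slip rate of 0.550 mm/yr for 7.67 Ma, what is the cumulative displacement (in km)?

slip = rate × time = 0.550 mm/yr × 7.67 Ma = 4220 m = 4.22 km

4.22 km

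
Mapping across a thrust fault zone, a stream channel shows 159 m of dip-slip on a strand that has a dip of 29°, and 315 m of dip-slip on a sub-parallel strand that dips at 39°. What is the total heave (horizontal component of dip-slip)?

heave_A = 159 × cos(29°) = 139.1 m
heave_B = 315 × cos(39°) = 244.8 m
total = 139.1 + 244.8 = 384 m

384 m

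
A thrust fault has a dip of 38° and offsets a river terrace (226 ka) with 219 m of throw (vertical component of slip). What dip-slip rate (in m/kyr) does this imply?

1.57 m/kyr

dip-slip = throw / sin(dip) = 219 m / sin(38°) = 355.7 m
rate = 355.7 m / 226 ka = 0.00157 m/yr = 1.57 m/kyr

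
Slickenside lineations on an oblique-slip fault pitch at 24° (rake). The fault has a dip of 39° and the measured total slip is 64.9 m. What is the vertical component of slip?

dip-slip = net slip × sin(rake) = 64.9 m × sin(24°) = 26.40 m
throw = dip-slip × sin(dip) = 26.40 × sin(39°) = 16.6 m

16.6 m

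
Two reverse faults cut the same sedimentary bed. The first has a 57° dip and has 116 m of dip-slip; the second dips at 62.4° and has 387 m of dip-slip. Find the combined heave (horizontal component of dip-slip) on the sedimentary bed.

242 m

heave_A = 116 × cos(57°) = 63.18 m
heave_B = 387 × cos(62.4°) = 179.3 m
total = 63.18 + 179.3 = 242 m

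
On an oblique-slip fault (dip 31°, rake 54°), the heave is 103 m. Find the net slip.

149 m

dip-slip = heave / cos(dip) = 103 / cos(31°) = 120.2 m
net slip = dip-slip / sin(rake) = 120.2 / sin(54°) = 149 m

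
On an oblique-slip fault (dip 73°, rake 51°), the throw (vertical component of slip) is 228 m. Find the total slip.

307 m

dip-slip = throw / sin(dip) = 228 / sin(73°) = 238.4 m
net slip = dip-slip / sin(rake) = 238.4 / sin(51°) = 307 m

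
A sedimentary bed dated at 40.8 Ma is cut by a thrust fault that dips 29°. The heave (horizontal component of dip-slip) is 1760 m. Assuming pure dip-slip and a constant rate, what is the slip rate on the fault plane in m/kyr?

0.0493 m/kyr

dip-slip = heave / cos(dip) = 1760 m / cos(29°) = 2012 m
rate = 2012 m / 40.8 Ma = 0.0000493 m/yr = 0.0493 m/kyr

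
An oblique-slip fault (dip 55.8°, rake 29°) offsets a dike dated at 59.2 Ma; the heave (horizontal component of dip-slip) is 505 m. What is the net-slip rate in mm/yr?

0.0313 mm/yr

dip-slip = heave / cos(dip) = 505 / cos(55.8°) = 898.4 m
net slip = dip-slip / sin(rake) = 898.4 / sin(29°) = 1853 m
rate = 1853 m / 59.2 Ma = 0.0000313 m/yr = 0.0313 mm/yr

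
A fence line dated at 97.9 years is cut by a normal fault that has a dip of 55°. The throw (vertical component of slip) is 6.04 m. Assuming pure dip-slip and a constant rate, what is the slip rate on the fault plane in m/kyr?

dip-slip = throw / sin(dip) = 6.04 m / sin(55°) = 7.373 m
rate = 7.373 m / 97.9 years = 0.0753 m/yr = 75.3 m/kyr

75.3 m/kyr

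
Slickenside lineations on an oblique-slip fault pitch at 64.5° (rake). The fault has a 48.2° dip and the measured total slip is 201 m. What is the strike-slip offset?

strike-slip = net slip × cos(rake) = 201 m × cos(64.5°) = 86.5 m

86.5 m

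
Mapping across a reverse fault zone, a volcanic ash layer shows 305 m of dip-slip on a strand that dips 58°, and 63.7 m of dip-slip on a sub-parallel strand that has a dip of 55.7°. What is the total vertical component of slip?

throw_A = 305 × sin(58°) = 258.7 m
throw_B = 63.7 × sin(55.7°) = 52.62 m
total = 258.7 + 52.62 = 311 m

311 m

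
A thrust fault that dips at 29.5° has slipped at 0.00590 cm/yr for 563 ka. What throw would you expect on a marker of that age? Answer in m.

16.4 m

dip-slip = rate × time = 0.00590 cm/yr × 563 ka = 33.22 m
throw = dip-slip × sin(dip) = 33.22 × sin(29.5°) = 16.4 m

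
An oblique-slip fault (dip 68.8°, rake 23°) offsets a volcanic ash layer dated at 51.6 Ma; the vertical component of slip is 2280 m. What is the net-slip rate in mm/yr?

0.121 mm/yr

dip-slip = throw / sin(dip) = 2280 / sin(68.8°) = 2446 m
net slip = dip-slip / sin(rake) = 2446 / sin(23°) = 6259 m
rate = 6259 m / 51.6 Ma = 0.000121 m/yr = 0.121 mm/yr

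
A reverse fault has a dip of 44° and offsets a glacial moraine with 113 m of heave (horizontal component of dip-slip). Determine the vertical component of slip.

throw = heave × tan(dip) = 113 × tan(44°) = 109 m

109 m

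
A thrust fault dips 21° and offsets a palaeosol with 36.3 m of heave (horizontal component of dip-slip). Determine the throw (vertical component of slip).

13.9 m

throw = heave × tan(dip) = 36.3 × tan(21°) = 13.9 m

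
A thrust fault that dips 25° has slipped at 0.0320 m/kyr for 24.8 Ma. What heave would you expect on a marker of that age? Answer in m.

dip-slip = rate × time = 0.0320 m/kyr × 24.8 Ma = 793.6 m
heave = dip-slip × cos(dip) = 793.6 × cos(25°) = 719 m

719 m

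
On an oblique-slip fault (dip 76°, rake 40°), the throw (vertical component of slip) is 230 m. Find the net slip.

369 m

dip-slip = throw / sin(dip) = 230 / sin(76°) = 237 m
net slip = dip-slip / sin(rake) = 237 / sin(40°) = 369 m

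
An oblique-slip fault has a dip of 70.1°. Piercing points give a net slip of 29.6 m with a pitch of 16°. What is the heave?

dip-slip = net slip × sin(rake) = 29.6 m × sin(16°) = 8.159 m
heave = dip-slip × cos(dip) = 8.159 × cos(70.1°) = 2.78 m

2.78 m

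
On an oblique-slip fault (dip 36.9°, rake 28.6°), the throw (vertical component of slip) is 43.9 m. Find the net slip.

153 m

dip-slip = throw / sin(dip) = 43.9 / sin(36.9°) = 73.12 m
net slip = dip-slip / sin(rake) = 73.12 / sin(28.6°) = 153 m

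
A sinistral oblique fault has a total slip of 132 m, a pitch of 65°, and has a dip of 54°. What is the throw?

96.8 m

dip-slip = net slip × sin(rake) = 132 m × sin(65°) = 119.6 m
throw = dip-slip × sin(dip) = 119.6 × sin(54°) = 96.8 m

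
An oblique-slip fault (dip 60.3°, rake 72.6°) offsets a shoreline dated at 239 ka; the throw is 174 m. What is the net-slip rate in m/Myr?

878 m/Myr

dip-slip = throw / sin(dip) = 174 / sin(60.3°) = 200.3 m
net slip = dip-slip / sin(rake) = 200.3 / sin(72.6°) = 209.9 m
rate = 209.9 m / 239 ka = 0.000878 m/yr = 878 m/Myr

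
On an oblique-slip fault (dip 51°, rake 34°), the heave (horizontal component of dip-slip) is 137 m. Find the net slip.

389 m

dip-slip = heave / cos(dip) = 137 / cos(51°) = 217.7 m
net slip = dip-slip / sin(rake) = 217.7 / sin(34°) = 389 m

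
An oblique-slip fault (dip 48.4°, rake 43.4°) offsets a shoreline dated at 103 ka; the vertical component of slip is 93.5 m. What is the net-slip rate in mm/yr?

1.77 mm/yr

dip-slip = throw / sin(dip) = 93.5 / sin(48.4°) = 125 m
net slip = dip-slip / sin(rake) = 125 / sin(43.4°) = 182 m
rate = 182 m / 103 ka = 0.00177 m/yr = 1.77 mm/yr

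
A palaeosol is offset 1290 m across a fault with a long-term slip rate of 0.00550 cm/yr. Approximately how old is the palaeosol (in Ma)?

23.5 Ma

age = offset / rate = 1290 m / (0.00550 cm/yr) = 2.35e+07 yr = 23.5 Ma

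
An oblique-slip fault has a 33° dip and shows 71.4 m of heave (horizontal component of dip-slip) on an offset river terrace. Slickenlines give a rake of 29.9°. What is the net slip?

dip-slip = heave / cos(dip) = 71.4 / cos(33°) = 85.13 m
net slip = dip-slip / sin(rake) = 85.13 / sin(29.9°) = 171 m

171 m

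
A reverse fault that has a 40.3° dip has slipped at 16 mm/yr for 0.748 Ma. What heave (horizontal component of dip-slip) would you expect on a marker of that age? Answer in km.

9.13 km

dip-slip = rate × time = 16 mm/yr × 0.748 Ma = 11970 m
heave = dip-slip × cos(dip) = 11970 × cos(40.3°) = 9130 m = 9.13 km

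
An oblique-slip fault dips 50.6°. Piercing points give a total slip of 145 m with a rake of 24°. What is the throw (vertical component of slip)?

45.6 m

dip-slip = net slip × sin(rake) = 145 m × sin(24°) = 58.98 m
throw = dip-slip × sin(dip) = 58.98 × sin(50.6°) = 45.6 m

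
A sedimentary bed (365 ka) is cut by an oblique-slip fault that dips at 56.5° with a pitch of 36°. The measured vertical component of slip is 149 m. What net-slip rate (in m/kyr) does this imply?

dip-slip = throw / sin(dip) = 149 / sin(56.5°) = 178.7 m
net slip = dip-slip / sin(rake) = 178.7 / sin(36°) = 304 m
rate = 304 m / 365 ka = 0.000833 m/yr = 0.833 m/kyr

0.833 m/kyr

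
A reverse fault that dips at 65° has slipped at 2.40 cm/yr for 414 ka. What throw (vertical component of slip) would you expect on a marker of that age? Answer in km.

dip-slip = rate × time = 2.40 cm/yr × 414 ka = 9936 m
throw = dip-slip × sin(dip) = 9936 × sin(65°) = 9010 m = 9.01 km

9.01 km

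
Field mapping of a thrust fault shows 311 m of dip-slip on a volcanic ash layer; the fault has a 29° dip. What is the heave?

heave = dip-slip × cos(dip) = 311 m × cos(29°) = 272 m

272 m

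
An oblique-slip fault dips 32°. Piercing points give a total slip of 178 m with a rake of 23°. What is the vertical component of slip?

36.9 m

dip-slip = net slip × sin(rake) = 178 m × sin(23°) = 69.55 m
throw = dip-slip × sin(dip) = 69.55 × sin(32°) = 36.9 m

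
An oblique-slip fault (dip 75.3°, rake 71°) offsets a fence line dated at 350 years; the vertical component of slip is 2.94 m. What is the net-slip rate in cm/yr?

0.918 cm/yr

dip-slip = throw / sin(dip) = 2.94 / sin(75.3°) = 3.039 m
net slip = dip-slip / sin(rake) = 3.039 / sin(71°) = 3.215 m
rate = 3.215 m / 350 years = 0.00918 m/yr = 0.918 cm/yr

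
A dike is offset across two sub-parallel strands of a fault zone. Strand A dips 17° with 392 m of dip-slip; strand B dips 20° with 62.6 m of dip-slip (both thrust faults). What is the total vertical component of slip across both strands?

throw_A = 392 × sin(17°) = 114.6 m
throw_B = 62.6 × sin(20°) = 21.41 m
total = 114.6 + 21.41 = 136 m

136 m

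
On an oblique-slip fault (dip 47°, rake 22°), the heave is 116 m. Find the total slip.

454 m

dip-slip = heave / cos(dip) = 116 / cos(47°) = 170.1 m
net slip = dip-slip / sin(rake) = 170.1 / sin(22°) = 454 m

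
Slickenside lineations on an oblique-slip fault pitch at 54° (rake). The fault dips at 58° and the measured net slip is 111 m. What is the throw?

dip-slip = net slip × sin(rake) = 111 m × sin(54°) = 89.80 m
throw = dip-slip × sin(dip) = 89.80 × sin(58°) = 76.2 m

76.2 m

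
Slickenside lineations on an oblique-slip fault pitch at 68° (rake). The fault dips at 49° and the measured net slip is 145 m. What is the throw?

101 m

dip-slip = net slip × sin(rake) = 145 m × sin(68°) = 134.4 m
throw = dip-slip × sin(dip) = 134.4 × sin(49°) = 101 m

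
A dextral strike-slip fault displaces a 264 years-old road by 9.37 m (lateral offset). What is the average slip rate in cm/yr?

3.55 cm/yr

rate = 9.37 m / 264 years = 0.0355 m/yr = 3.55 cm/yr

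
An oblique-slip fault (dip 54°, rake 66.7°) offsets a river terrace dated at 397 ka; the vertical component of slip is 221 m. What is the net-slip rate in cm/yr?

dip-slip = throw / sin(dip) = 221 / sin(54°) = 273.2 m
net slip = dip-slip / sin(rake) = 273.2 / sin(66.7°) = 297.4 m
rate = 297.4 m / 397 ka = 0.000749 m/yr = 0.0749 cm/yr

0.0749 cm/yr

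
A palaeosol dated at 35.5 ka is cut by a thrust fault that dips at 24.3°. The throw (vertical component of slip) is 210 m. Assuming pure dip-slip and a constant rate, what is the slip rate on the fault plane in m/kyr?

14.4 m/kyr

dip-slip = throw / sin(dip) = 210 m / sin(24.3°) = 510.3 m
rate = 510.3 m / 35.5 ka = 0.0144 m/yr = 14.4 m/kyr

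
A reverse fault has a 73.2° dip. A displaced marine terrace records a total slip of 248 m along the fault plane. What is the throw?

237 m

throw = dip-slip × sin(dip) = 248 m × sin(73.2°) = 237 m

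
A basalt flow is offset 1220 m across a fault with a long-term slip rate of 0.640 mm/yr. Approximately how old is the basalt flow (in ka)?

age = offset / rate = 1220 m / (0.640 mm/yr) = 1.91e+06 yr = 1910 ka

1910 ka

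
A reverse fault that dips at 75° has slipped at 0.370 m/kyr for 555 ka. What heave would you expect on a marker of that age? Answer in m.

dip-slip = rate × time = 0.370 m/kyr × 555 ka = 205.3 m
heave = dip-slip × cos(dip) = 205.3 × cos(75°) = 53.1 m

53.1 m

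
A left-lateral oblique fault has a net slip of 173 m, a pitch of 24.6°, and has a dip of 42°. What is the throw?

48.2 m

dip-slip = net slip × sin(rake) = 173 m × sin(24.6°) = 72.02 m
throw = dip-slip × sin(dip) = 72.02 × sin(42°) = 48.2 m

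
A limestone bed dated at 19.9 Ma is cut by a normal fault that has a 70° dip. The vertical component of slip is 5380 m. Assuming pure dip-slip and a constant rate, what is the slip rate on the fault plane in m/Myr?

dip-slip = throw / sin(dip) = 5380 m / sin(70°) = 5725 m
rate = 5725 m / 19.9 Ma = 0.000288 m/yr = 288 m/Myr

288 m/Myr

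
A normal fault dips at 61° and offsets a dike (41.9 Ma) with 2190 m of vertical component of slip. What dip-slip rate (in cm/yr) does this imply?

dip-slip = throw / sin(dip) = 2190 m / sin(61°) = 2504 m
rate = 2504 m / 41.9 Ma = 0.0000598 m/yr = 0.00598 cm/yr

0.00598 cm/yr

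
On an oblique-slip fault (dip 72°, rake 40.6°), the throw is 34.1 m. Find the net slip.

dip-slip = throw / sin(dip) = 34.1 / sin(72°) = 35.85 m
net slip = dip-slip / sin(rake) = 35.85 / sin(40.6°) = 55.1 m

55.1 m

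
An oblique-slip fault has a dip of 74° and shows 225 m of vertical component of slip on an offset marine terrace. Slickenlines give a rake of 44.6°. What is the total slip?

333 m

dip-slip = throw / sin(dip) = 225 / sin(74°) = 234.1 m
net slip = dip-slip / sin(rake) = 234.1 / sin(44.6°) = 333 m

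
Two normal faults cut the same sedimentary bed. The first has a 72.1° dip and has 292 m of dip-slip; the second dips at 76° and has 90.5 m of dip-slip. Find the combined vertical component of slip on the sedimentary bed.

366 m

throw_A = 292 × sin(72.1°) = 277.9 m
throw_B = 90.5 × sin(76°) = 87.81 m
total = 277.9 + 87.81 = 366 m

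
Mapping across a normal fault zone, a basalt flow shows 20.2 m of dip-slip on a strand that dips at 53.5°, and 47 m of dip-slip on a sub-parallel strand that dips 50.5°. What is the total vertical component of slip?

52.5 m

throw_A = 20.2 × sin(53.5°) = 16.24 m
throw_B = 47 × sin(50.5°) = 36.27 m
total = 16.24 + 36.27 = 52.5 m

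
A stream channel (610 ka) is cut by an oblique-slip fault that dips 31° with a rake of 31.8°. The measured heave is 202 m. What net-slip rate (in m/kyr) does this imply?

dip-slip = heave / cos(dip) = 202 / cos(31°) = 235.7 m
net slip = dip-slip / sin(rake) = 235.7 / sin(31.8°) = 447.2 m
rate = 447.2 m / 610 ka = 0.000733 m/yr = 0.733 m/kyr

0.733 m/kyr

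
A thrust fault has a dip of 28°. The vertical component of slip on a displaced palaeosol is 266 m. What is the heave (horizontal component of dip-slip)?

heave = throw / tan(dip) = 266 / tan(28°) = 500 m

500 m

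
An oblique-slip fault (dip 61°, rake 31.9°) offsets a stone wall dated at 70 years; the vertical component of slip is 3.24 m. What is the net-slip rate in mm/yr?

dip-slip = throw / sin(dip) = 3.24 / sin(61°) = 3.704 m
net slip = dip-slip / sin(rake) = 3.704 / sin(31.9°) = 7.010 m
rate = 7.010 m / 70 years = 0.100 m/yr = 100 mm/yr

100 mm/yr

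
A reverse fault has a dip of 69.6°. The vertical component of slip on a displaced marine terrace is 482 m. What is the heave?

heave = throw / tan(dip) = 482 / tan(69.6°) = 179 m

179 m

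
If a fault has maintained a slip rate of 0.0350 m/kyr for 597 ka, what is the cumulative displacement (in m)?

slip = rate × time = 0.0350 m/kyr × 597 ka = 20.9 m

20.9 m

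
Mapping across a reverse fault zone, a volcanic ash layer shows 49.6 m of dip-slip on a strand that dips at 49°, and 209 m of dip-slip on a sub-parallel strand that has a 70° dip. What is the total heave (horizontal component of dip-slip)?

heave_A = 49.6 × cos(49°) = 32.54 m
heave_B = 209 × cos(70°) = 71.48 m
total = 32.54 + 71.48 = 104 m

104 m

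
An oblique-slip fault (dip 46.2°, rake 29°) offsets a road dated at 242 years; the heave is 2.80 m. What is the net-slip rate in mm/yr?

34.5 mm/yr

dip-slip = heave / cos(dip) = 2.80 / cos(46.2°) = 4.045 m
net slip = dip-slip / sin(rake) = 4.045 / sin(29°) = 8.344 m
rate = 8.344 m / 242 years = 0.0345 m/yr = 34.5 mm/yr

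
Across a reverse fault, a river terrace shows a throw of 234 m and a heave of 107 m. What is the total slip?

257 m

net slip = √(throw² + heave²) = √(234² + 107²) = 257 m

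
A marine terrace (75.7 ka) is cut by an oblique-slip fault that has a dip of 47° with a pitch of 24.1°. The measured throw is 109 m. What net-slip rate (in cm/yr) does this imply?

dip-slip = throw / sin(dip) = 109 / sin(47°) = 149 m
net slip = dip-slip / sin(rake) = 149 / sin(24.1°) = 365 m
rate = 365 m / 75.7 ka = 0.00482 m/yr = 0.482 cm/yr

0.482 cm/yr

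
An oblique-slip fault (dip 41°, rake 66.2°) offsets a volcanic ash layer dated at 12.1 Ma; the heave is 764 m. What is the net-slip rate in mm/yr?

0.0914 mm/yr

dip-slip = heave / cos(dip) = 764 / cos(41°) = 1012 m
net slip = dip-slip / sin(rake) = 1012 / sin(66.2°) = 1106 m
rate = 1106 m / 12.1 Ma = 0.0000914 m/yr = 0.0914 mm/yr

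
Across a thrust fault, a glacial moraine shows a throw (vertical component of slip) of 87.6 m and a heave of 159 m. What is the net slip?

182 m

net slip = √(throw² + heave²) = √(87.6² + 159²) = 182 m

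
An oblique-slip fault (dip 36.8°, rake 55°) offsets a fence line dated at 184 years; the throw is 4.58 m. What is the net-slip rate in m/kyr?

50.7 m/kyr

dip-slip = throw / sin(dip) = 4.58 / sin(36.8°) = 7.646 m
net slip = dip-slip / sin(rake) = 7.646 / sin(55°) = 9.334 m
rate = 9.334 m / 184 years = 0.0507 m/yr = 50.7 m/kyr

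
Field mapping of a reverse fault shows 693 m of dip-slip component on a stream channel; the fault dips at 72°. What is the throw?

throw = dip-slip × sin(dip) = 693 m × sin(72°) = 659 m

659 m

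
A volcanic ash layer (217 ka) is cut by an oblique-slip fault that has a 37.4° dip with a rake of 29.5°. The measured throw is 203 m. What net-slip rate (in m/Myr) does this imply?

3130 m/Myr

dip-slip = throw / sin(dip) = 203 / sin(37.4°) = 334.2 m
net slip = dip-slip / sin(rake) = 334.2 / sin(29.5°) = 678.7 m
rate = 678.7 m / 217 ka = 0.00313 m/yr = 3130 m/Myr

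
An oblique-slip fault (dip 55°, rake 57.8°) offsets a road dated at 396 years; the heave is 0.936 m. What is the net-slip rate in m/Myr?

dip-slip = heave / cos(dip) = 0.936 / cos(55°) = 1.632 m
net slip = dip-slip / sin(rake) = 1.632 / sin(57.8°) = 1.928 m
rate = 1.928 m / 396 years = 0.00487 m/yr = 4870 m/Myr

4870 m/Myr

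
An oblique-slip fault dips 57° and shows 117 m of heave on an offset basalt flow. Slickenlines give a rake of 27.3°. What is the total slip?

468 m

dip-slip = heave / cos(dip) = 117 / cos(57°) = 214.8 m
net slip = dip-slip / sin(rake) = 214.8 / sin(27.3°) = 468 m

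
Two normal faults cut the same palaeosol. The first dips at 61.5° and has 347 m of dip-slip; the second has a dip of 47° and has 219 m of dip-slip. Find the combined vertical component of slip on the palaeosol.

465 m

throw_A = 347 × sin(61.5°) = 304.9 m
throw_B = 219 × sin(47°) = 160.2 m
total = 304.9 + 160.2 = 465 m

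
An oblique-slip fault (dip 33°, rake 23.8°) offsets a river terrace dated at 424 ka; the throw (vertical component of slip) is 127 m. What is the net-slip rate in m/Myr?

1360 m/Myr

dip-slip = throw / sin(dip) = 127 / sin(33°) = 233.2 m
net slip = dip-slip / sin(rake) = 233.2 / sin(23.8°) = 577.8 m
rate = 577.8 m / 424 ka = 0.00136 m/yr = 1360 m/Myr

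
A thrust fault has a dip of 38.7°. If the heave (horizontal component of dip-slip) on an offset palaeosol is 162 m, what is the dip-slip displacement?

208 m

dip-slip = heave / cos(dip) = 162 / cos(38.7°) = 208 m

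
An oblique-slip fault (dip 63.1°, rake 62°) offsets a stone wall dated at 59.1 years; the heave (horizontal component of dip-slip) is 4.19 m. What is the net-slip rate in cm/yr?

17.7 cm/yr

dip-slip = heave / cos(dip) = 4.19 / cos(63.1°) = 9.261 m
net slip = dip-slip / sin(rake) = 9.261 / sin(62°) = 10.49 m
rate = 10.49 m / 59.1 years = 0.177 m/yr = 17.7 cm/yr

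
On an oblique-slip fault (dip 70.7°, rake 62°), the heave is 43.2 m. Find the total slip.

148 m

dip-slip = heave / cos(dip) = 43.2 / cos(70.7°) = 130.7 m
net slip = dip-slip / sin(rake) = 130.7 / sin(62°) = 148 m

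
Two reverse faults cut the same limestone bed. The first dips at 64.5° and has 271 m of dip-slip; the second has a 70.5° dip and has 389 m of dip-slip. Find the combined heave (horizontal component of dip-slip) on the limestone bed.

heave_A = 271 × cos(64.5°) = 116.7 m
heave_B = 389 × cos(70.5°) = 129.9 m
total = 116.7 + 129.9 = 247 m

247 m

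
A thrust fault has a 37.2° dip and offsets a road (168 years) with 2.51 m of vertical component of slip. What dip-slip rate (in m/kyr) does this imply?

24.7 m/kyr

dip-slip = throw / sin(dip) = 2.51 m / sin(37.2°) = 4.152 m
rate = 4.152 m / 168 years = 0.0247 m/yr = 24.7 m/kyr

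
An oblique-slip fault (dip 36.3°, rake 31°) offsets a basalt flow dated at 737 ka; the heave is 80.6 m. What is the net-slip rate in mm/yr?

dip-slip = heave / cos(dip) = 80.6 / cos(36.3°) = 100 m
net slip = dip-slip / sin(rake) = 100 / sin(31°) = 194.2 m
rate = 194.2 m / 737 ka = 0.000263 m/yr = 0.263 mm/yr

0.263 mm/yr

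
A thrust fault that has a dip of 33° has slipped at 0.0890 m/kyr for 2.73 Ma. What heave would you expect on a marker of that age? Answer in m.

dip-slip = rate × time = 0.0890 m/kyr × 2.73 Ma = 243 m
heave = dip-slip × cos(dip) = 243 × cos(33°) = 204 m

204 m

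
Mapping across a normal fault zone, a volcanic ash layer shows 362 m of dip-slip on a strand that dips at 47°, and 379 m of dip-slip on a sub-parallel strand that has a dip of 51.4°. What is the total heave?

heave_A = 362 × cos(47°) = 246.9 m
heave_B = 379 × cos(51.4°) = 236.5 m
total = 246.9 + 236.5 = 483 m

483 m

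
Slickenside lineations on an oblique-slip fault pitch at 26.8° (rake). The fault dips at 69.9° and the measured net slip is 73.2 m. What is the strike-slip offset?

65.3 m

strike-slip = net slip × cos(rake) = 73.2 m × cos(26.8°) = 65.3 m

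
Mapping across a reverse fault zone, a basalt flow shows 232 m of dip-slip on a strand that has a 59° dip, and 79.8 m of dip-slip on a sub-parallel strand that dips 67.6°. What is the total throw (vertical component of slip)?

273 m

throw_A = 232 × sin(59°) = 198.9 m
throw_B = 79.8 × sin(67.6°) = 73.78 m
total = 198.9 + 73.78 = 273 m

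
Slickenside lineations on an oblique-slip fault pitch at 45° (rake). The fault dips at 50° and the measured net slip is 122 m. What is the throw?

dip-slip = net slip × sin(rake) = 122 m × sin(45°) = 86.27 m
throw = dip-slip × sin(dip) = 86.27 × sin(50°) = 66.1 m

66.1 m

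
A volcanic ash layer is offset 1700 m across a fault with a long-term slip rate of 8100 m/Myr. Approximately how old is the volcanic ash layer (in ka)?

age = offset / rate = 1700 m / (8100 m/Myr) = 210000 yr = 210 ka

210 ka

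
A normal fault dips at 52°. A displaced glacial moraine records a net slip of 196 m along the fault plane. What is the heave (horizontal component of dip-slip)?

121 m

heave = dip-slip × cos(dip) = 196 m × cos(52°) = 121 m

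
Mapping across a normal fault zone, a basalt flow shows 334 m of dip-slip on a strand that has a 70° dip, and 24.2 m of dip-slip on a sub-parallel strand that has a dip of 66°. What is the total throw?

throw_A = 334 × sin(70°) = 313.9 m
throw_B = 24.2 × sin(66°) = 22.11 m
total = 313.9 + 22.11 = 336 m

336 m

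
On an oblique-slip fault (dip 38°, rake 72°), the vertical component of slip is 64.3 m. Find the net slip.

110 m

dip-slip = throw / sin(dip) = 64.3 / sin(38°) = 104.4 m
net slip = dip-slip / sin(rake) = 104.4 / sin(72°) = 110 m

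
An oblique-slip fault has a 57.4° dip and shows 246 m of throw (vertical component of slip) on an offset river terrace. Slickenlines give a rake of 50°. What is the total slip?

381 m

dip-slip = throw / sin(dip) = 246 / sin(57.4°) = 292 m
net slip = dip-slip / sin(rake) = 292 / sin(50°) = 381 m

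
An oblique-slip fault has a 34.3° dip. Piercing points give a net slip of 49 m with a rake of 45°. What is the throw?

dip-slip = net slip × sin(rake) = 49 m × sin(45°) = 34.65 m
throw = dip-slip × sin(dip) = 34.65 × sin(34.3°) = 19.5 m

19.5 m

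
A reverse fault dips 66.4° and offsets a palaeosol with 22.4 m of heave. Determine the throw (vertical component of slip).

51.3 m

throw = heave × tan(dip) = 22.4 × tan(66.4°) = 51.3 m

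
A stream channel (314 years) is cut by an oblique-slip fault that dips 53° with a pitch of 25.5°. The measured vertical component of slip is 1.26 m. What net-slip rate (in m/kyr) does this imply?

dip-slip = throw / sin(dip) = 1.26 / sin(53°) = 1.578 m
net slip = dip-slip / sin(rake) = 1.578 / sin(25.5°) = 3.665 m
rate = 3.665 m / 314 years = 0.0117 m/yr = 11.7 m/kyr

11.7 m/kyr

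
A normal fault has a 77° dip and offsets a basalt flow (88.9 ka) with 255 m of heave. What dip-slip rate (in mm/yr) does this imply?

12.8 mm/yr

dip-slip = heave / cos(dip) = 255 m / cos(77°) = 1134 m
rate = 1134 m / 88.9 ka = 0.0128 m/yr = 12.8 mm/yr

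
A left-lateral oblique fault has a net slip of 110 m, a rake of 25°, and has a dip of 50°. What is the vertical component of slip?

35.6 m

dip-slip = net slip × sin(rake) = 110 m × sin(25°) = 46.49 m
throw = dip-slip × sin(dip) = 46.49 × sin(50°) = 35.6 m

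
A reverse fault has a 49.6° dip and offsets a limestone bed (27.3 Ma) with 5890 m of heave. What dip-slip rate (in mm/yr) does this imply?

0.333 mm/yr

dip-slip = heave / cos(dip) = 5890 m / cos(49.6°) = 9088 m
rate = 9088 m / 27.3 Ma = 0.000333 m/yr = 0.333 mm/yr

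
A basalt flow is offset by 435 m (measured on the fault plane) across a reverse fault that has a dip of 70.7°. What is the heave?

heave = dip-slip × cos(dip) = 435 m × cos(70.7°) = 144 m

144 m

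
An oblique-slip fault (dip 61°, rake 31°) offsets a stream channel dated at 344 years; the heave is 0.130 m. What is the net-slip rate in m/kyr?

1.51 m/kyr

dip-slip = heave / cos(dip) = 0.130 / cos(61°) = 0.2681 m
net slip = dip-slip / sin(rake) = 0.2681 / sin(31°) = 0.5206 m
rate = 0.5206 m / 344 years = 0.00151 m/yr = 1.51 m/kyr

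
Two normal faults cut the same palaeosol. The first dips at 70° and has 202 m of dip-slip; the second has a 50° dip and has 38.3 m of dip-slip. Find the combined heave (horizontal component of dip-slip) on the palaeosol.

93.7 m

heave_A = 202 × cos(70°) = 69.09 m
heave_B = 38.3 × cos(50°) = 24.62 m
total = 69.09 + 24.62 = 93.7 m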